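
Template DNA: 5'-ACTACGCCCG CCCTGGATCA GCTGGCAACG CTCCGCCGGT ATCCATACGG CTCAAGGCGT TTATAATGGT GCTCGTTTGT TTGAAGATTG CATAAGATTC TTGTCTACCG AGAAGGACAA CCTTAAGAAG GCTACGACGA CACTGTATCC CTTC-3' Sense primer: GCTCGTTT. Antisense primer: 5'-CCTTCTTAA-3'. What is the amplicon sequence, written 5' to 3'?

Scanning the template, GCTCGTTT occurs at positions 71–78; this primer anneals to the bottom strand there with its 3' end pointing downstream.
The reverse primer's reverse complement is TTAAGAAGG, which matches the template at positions 123–131.
The product is the template from position 71 through 131 (61 bp).

5'-GCTCGTTTGTTTGAAGATTGCATAAGATTCTTGTCTACCGAGAAGGACAACCTTAAGAAGG-3'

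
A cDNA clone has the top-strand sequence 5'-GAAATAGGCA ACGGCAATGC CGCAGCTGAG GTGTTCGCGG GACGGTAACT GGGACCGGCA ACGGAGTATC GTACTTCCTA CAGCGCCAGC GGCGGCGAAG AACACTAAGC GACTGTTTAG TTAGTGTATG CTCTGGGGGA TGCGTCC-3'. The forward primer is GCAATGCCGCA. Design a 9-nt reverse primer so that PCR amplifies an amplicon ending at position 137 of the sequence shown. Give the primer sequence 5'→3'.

5'-CCCAGAGCA-3'

The forward primer binds at positions 14–24; the product's 3' end on the top strand is position 137.
The reverse primer anneals to the top strand over positions 129–137, i.e. to TGCTCTGGG.
Its sequence written 5'→3' is the reverse complement: CCCAGAGCA.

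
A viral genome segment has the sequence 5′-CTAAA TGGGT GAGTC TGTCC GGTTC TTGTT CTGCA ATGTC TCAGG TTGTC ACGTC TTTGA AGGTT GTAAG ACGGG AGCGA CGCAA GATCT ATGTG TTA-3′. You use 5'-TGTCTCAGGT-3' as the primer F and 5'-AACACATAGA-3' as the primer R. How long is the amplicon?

61 bp

The forward primer matches the template at positions 37–46.
The reverse primer's reverse complement is TCTATGTGTT, which matches the template at positions 88–97.
Amplicon spans positions 37–97: 61 bp.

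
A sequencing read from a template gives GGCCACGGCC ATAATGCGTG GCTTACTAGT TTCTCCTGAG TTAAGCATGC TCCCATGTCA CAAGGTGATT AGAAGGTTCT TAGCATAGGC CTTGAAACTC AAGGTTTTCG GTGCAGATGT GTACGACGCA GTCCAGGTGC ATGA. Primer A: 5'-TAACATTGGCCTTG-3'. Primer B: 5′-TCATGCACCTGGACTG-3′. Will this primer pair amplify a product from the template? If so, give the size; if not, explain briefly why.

No product — primer A has no binding site in the template.

Primer A (TAACATTGGCCTTG) does not match the top strand, and its reverse complement CAAGGCCAATGTTA does not match either.
With no annealing site for primer A, no amplification occurs.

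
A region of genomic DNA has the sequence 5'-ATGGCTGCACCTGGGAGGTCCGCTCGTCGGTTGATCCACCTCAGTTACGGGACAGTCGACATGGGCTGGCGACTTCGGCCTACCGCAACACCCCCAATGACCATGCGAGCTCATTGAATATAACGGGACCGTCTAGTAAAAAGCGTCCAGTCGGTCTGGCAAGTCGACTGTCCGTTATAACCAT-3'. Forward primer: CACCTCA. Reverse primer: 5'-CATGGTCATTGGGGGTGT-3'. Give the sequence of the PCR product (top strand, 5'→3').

5'-CACCTCAGTTACGGGACAGTCGACATGGGCTGGCGACTTCGGCCTACCGCAACACCCCCAATGACCATG-3'

Scanning the template, CACCTCA occurs at positions 37–43; this primer anneals to the bottom strand there with its 3' end pointing downstream.
Reverse complement of the reverse primer: ACACCCCCAATGACCATG. This occurs on the top strand at positions 88–105.
The product is the template from position 37 through 105 (69 bp).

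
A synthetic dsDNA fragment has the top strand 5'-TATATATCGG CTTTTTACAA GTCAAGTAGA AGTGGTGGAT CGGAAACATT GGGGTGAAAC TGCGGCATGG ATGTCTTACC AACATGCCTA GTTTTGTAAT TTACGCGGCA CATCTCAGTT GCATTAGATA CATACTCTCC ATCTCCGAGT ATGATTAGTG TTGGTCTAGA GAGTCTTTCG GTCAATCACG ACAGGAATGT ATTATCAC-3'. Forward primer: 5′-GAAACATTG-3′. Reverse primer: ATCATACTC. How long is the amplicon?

113 bp

The forward primer matches the template at positions 43–51.
The reverse primer's reverse complement is GAGTATGAT, which matches the template at positions 147–155.
Product length = (reverse-primer end) − (forward-primer start) + 1 = 155 − 43 + 1 = 113 bp.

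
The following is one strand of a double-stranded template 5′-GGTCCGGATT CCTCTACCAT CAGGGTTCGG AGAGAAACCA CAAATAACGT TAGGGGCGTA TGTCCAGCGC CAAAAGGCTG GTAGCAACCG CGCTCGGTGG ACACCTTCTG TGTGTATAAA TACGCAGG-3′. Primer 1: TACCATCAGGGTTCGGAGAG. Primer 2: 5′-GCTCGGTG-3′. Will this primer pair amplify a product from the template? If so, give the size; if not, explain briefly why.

Primer 1 (TACCATCAGGGTTCGGAGAG) matches the top strand at positions 15–34 (3' end points downstream).
Primer 2 (GCTCGGTG) also matches the top strand directly, at positions 92–99 — its reverse complement CACCGAGC is not present.
Both primers anneal to the bottom strand with 3' ends pointing the same way, so neither can prime synthesis back toward the other.

No product — both primers anneal to the same strand and extend in the same direction.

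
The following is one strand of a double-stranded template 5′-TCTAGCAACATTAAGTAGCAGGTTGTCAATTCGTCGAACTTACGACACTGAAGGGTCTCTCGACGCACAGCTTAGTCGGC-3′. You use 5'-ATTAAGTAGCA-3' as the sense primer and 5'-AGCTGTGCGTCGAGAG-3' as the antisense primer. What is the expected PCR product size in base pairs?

63 bp

Scanning the template, ATTAAGTAGCA occurs at positions 10–20; this primer anneals to the bottom strand there with its 3' end pointing downstream.
Taking the reverse complement of AGCTGTGCGTCGAGAG gives CTCTCGACGCACAGCT, found at positions 57–72 on the template; the primer anneals here to the top strand with its 3' end pointing upstream.
Amplicon spans positions 10–72: 63 bp.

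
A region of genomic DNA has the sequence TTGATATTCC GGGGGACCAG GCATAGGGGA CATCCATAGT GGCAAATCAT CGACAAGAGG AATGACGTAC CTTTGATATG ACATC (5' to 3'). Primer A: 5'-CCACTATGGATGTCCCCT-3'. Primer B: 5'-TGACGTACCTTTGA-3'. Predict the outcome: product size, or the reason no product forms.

Primer A (CCACTATGGATGTCCCCT) has reverse complement AGGGGACATCCATAGTGG, which matches the top strand at positions 25–42; primer A anneals to the top strand there with its 3' end pointing upstream toward position 25.
Primer B (TGACGTACCTTTGA) matches the top strand directly at positions 63–76; it anneals to the bottom strand with its 3' end pointing downstream toward position 76.
The 3' ends diverge (primer A extends toward position 1, primer B toward position 85), so the primers never converge on a shared product.

No product — the primers' 3' ends point away from each other.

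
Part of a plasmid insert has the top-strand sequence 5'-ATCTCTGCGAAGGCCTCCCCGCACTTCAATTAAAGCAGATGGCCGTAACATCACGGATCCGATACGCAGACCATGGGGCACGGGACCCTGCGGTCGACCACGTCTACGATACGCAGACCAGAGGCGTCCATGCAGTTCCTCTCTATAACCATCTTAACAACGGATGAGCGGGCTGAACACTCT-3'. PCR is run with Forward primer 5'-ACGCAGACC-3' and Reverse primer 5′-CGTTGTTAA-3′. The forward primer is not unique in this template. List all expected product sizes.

99 bp, 52 bp

The forward primer ACGCAGACC matches the top strand at positions 64–72, 111–119.
The reverse primer's reverse complement is TTAACAACG, matching at positions 154–162.
Each forward site pairs with the reverse site to give a product ending at position 162: sizes 99, 52 bp.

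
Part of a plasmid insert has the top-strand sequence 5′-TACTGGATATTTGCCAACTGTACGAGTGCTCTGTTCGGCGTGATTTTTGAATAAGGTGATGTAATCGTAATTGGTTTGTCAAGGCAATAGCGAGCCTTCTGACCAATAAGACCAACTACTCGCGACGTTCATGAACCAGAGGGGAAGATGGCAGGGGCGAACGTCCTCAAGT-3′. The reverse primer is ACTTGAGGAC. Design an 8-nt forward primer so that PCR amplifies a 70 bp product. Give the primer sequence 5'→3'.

The reverse primer's reverse complement GTCCTCAAGT matches the template at positions 163–172, so the product ends at position 172.
A 70 bp product then starts at position 172 − 70 + 1 = 103.
The forward primer is identical to the top strand there: CCAATAAG.

5'-CCAATAAG-3'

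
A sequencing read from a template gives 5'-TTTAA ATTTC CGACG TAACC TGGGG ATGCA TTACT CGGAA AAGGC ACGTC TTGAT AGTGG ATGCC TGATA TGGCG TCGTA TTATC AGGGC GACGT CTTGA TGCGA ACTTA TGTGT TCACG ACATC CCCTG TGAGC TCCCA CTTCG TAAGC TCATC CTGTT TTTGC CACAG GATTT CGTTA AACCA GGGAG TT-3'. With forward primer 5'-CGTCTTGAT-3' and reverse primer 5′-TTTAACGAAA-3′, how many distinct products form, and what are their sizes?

Two products: 136 bp, 90 bp

The forward primer CGTCTTGAT matches the top strand at positions 47–55, 93–101.
The reverse primer's reverse complement is TTTCGTTAAA, matching at positions 173–182.
Each forward site pairs with the reverse site to give a product ending at position 182: sizes 136, 90 bp.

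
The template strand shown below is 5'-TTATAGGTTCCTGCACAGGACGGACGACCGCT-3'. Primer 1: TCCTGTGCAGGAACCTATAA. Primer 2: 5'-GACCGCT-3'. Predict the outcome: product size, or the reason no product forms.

No product — the primers' 3' ends point away from each other.

Primer 1 (TCCTGTGCAGGAACCTATAA) has reverse complement TTATAGGTTCCTGCACAGGA, which matches the top strand at positions 1–20; primer 1 anneals to the top strand there with its 3' end pointing upstream toward position 1.
Primer 2 (GACCGCT) matches the top strand directly at positions 26–32; it anneals to the bottom strand with its 3' end pointing downstream toward position 32.
The 3' ends diverge (primer 1 extends toward position 1, primer 2 toward position 32), so the primers never converge on a shared product.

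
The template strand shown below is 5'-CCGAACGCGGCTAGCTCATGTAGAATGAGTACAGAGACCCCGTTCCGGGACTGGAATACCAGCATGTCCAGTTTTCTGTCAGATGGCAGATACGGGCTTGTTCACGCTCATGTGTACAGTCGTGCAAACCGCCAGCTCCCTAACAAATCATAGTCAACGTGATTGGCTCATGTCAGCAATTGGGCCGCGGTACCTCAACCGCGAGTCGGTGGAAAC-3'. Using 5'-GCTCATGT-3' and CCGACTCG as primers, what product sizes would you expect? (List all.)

The forward primer GCTCATGT matches the top strand at positions 14–21, 106–113, 166–173.
The reverse primer's reverse complement is CGAGTCGG, matching at positions 202–209.
Each forward site pairs with the reverse site to give a product ending at position 209: sizes 196, 104, 44 bp.

196 bp, 104 bp, 44 bp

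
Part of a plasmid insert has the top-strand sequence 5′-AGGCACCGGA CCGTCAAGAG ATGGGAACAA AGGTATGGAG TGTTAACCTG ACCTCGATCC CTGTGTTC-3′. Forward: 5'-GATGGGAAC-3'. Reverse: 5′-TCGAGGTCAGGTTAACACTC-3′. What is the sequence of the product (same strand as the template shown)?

The forward primer matches the template at positions 20–28.
Taking the reverse complement of TCGAGGTCAGGTTAACACTC gives GAGTGTTAACCTGACCTCGA, found at positions 38–57 on the template; the primer anneals here to the top strand with its 3' end pointing upstream.
The product is the template from position 20 through 57 (38 bp).

5'-GATGGGAACAAAGGTATGGAGTGTTAACCTGACCTCGA-3'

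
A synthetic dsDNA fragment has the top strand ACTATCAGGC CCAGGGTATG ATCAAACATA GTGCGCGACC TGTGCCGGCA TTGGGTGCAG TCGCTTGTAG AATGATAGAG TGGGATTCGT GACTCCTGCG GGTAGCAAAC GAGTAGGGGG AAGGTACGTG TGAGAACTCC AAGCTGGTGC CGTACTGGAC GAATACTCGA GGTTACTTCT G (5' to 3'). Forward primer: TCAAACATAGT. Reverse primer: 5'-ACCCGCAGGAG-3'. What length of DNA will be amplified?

Scanning the template, TCAAACATAGT occurs at positions 22–32; this primer anneals to the bottom strand there with its 3' end pointing downstream.
The reverse primer's reverse complement is CTCCTGCGGGT, which matches the template at positions 93–103.
Product length = (reverse-primer end) − (forward-primer start) + 1 = 103 − 22 + 1 = 82 bp.

82 bp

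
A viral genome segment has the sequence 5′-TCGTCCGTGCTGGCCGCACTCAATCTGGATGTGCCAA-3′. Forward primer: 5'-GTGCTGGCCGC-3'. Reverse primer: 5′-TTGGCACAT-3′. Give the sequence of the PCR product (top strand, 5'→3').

5'-GTGCTGGCCGCACTCAATCTGGATGTGCCAA-3'

Scanning the template, GTGCTGGCCGC occurs at positions 7–17; this primer anneals to the bottom strand there with its 3' end pointing downstream.
Reverse complement of the reverse primer: ATGTGCCAA. This occurs on the top strand at positions 29–37.
The product is the template from position 7 through 37 (31 bp).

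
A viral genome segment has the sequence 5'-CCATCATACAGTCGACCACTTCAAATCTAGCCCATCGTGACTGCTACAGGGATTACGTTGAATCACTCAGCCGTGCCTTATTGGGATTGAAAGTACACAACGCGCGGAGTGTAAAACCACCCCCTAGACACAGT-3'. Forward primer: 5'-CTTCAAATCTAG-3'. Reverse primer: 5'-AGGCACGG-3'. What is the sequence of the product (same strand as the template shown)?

The forward primer matches the template at positions 19–30.
The reverse primer's reverse complement is CCGTGCCT, which matches the template at positions 71–78.
The product is the template from position 19 through 78 (60 bp).

5'-CTTCAAATCTAGCCCATCGTGACTGCTACAGGGATTACGTTGAATCACTCAGCCGTGCCT-3'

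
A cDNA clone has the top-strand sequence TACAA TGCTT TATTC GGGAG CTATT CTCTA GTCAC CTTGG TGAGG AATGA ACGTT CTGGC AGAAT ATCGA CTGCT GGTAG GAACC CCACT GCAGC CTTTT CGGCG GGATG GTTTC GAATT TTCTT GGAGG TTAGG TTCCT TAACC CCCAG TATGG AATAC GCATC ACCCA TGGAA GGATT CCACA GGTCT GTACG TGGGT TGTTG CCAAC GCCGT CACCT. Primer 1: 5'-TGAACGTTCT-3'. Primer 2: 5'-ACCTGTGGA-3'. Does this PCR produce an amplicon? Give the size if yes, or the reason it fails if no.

Yes — a 141 bp product.

Primer 1 (TGAACGTTCT) matches the top strand at positions 48–57; it acts as a forward primer.
Primer 2's reverse complement is TCCACAGGT, matching the top strand at positions 180–188; it acts as a reverse primer.
The 3' ends face each other across positions 48–188, giving a 141 bp product.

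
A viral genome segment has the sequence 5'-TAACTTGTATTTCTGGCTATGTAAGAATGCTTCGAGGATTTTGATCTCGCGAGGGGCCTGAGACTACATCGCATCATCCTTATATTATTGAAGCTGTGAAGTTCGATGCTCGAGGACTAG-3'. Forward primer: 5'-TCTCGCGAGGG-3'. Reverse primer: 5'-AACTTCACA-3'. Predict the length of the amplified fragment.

59 bp

The forward primer matches the template at positions 45–55.
Reverse complement of the reverse primer: TGTGAAGTT. This occurs on the top strand at positions 95–103.
Amplicon spans positions 45–103: 59 bp.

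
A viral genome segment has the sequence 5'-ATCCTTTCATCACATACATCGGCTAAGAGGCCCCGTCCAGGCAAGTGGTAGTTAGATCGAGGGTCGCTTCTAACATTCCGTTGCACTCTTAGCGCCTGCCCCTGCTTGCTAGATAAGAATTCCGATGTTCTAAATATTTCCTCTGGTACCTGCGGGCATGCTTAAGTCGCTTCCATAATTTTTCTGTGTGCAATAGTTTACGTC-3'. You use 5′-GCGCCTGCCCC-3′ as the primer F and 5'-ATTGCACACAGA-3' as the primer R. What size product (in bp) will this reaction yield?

103 bp

The forward primer matches the template at positions 92–102.
Taking the reverse complement of ATTGCACACAGA gives TCTGTGTGCAAT, found at positions 183–194 on the template; the primer anneals here to the top strand with its 3' end pointing upstream.
Amplicon spans positions 92–194: 103 bp.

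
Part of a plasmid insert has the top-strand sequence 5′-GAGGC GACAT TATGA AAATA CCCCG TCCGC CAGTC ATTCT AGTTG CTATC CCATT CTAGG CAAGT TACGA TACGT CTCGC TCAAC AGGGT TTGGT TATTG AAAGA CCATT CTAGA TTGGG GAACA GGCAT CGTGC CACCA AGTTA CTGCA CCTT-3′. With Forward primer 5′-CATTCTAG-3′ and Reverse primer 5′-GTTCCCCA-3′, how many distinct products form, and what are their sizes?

Three products: 90 bp, 73 bp, 18 bp

The forward primer CATTCTAG matches the top strand at positions 35–42, 52–59, 107–114.
The reverse primer's reverse complement is TGGGGAAC, matching at positions 117–124.
Each forward site pairs with the reverse site to give a product ending at position 124: sizes 90, 73, 18 bp.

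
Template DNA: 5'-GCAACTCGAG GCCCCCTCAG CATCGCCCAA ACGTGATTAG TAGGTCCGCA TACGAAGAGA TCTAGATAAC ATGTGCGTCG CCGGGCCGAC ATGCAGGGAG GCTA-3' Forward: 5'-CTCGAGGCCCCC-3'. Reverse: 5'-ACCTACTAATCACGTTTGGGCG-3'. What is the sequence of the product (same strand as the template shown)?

The forward primer matches the template at positions 5–16.
Reverse complement of the reverse primer: CGCCCAAACGTGATTAGTAGGT. This occurs on the top strand at positions 24–45.
The product is the template from position 5 through 45 (41 bp).

5'-CTCGAGGCCCCCTCAGCATCGCCCAAACGTGATTAGTAGGT-3'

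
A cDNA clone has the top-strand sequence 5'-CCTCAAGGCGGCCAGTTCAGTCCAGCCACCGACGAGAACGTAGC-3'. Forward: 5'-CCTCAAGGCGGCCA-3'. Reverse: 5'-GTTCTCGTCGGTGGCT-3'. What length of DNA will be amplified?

39 bp

The forward primer matches the template at positions 1–14.
The reverse primer's reverse complement is AGCCACCGACGAGAAC, which matches the template at positions 24–39.
The product runs from position 1 to position 39, so its length is 39 − 1 + 1 = 39 bp.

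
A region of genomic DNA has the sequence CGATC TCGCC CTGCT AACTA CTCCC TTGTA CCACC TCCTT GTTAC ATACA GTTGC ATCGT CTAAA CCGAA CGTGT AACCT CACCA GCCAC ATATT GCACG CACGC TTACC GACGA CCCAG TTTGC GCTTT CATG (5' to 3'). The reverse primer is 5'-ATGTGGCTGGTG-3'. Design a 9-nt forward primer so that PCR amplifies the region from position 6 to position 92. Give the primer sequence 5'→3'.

5'-TCGCCCTGC-3'

The reverse primer's reverse complement CACCAGCCACAT matches the template at positions 81–92; the product starts at position 6.
The forward primer is identical to the top strand over positions 6–14: TCGCCCTGC.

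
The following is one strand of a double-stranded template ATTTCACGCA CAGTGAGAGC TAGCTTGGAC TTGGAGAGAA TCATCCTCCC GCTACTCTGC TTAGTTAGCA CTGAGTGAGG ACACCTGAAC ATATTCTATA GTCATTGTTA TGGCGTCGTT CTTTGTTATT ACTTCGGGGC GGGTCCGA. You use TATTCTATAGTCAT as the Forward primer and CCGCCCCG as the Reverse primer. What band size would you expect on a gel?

51 bp

The forward primer matches the template at positions 92–105.
The reverse primer's reverse complement is CGGGGCGG, which matches the template at positions 135–142.
Amplicon spans positions 92–142: 51 bp.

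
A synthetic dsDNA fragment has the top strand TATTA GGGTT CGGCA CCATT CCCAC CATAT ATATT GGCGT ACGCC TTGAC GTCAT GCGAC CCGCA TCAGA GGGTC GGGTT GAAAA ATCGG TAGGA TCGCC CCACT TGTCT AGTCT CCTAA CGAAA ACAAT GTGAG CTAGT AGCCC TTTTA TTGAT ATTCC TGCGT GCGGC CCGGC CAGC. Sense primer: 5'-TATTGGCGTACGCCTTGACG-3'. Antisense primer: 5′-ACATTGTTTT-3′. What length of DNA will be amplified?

Forward primer TATTGGCGTACGCCTTGACG is found on the top strand at positions 32–51.
Reverse complement of the reverse primer: AAAACAATGT. This occurs on the top strand at positions 123–132.
Amplicon spans positions 32–132: 101 bp.

101 bp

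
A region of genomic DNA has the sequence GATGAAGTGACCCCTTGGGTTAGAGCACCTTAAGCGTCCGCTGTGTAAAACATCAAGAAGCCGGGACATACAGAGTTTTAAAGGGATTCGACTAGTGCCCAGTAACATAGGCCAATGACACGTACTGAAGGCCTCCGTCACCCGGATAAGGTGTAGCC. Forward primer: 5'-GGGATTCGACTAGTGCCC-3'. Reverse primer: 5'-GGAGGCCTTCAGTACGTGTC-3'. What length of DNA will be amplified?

54 bp

Forward primer GGGATTCGACTAGTGCCC is found on the top strand at positions 83–100.
Reverse complement of the reverse primer: GACACGTACTGAAGGCCTCC. This occurs on the top strand at positions 117–136.
Product length = (reverse-primer end) − (forward-primer start) + 1 = 136 − 83 + 1 = 54 bp.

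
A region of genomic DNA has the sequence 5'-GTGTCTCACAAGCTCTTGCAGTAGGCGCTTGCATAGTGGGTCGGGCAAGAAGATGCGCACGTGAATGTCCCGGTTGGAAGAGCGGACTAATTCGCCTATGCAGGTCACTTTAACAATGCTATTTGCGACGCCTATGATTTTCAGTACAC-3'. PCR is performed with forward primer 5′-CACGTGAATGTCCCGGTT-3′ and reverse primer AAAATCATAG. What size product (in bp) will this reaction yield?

84 bp

The forward primer matches the template at positions 58–75.
Reverse complement of the reverse primer: CTATGATTTT. This occurs on the top strand at positions 132–141.
Amplicon spans positions 58–141: 84 bp.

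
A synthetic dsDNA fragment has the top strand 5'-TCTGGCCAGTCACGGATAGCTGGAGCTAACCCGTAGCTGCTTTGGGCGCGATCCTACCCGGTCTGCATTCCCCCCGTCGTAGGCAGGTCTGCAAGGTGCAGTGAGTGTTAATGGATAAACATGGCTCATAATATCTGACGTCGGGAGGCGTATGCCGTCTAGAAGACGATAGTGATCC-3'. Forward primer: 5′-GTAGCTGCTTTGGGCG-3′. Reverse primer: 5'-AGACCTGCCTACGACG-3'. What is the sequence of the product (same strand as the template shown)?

5'-GTAGCTGCTTTGGGCGCGATCCTACCCGGTCTGCATTCCCCCCGTCGTAGGCAGGTCT-3'

Forward primer GTAGCTGCTTTGGGCG is found on the top strand at positions 33–48.
Taking the reverse complement of AGACCTGCCTACGACG gives CGTCGTAGGCAGGTCT, found at positions 75–90 on the template; the primer anneals here to the top strand with its 3' end pointing upstream.
The product is the template from position 33 through 90 (58 bp).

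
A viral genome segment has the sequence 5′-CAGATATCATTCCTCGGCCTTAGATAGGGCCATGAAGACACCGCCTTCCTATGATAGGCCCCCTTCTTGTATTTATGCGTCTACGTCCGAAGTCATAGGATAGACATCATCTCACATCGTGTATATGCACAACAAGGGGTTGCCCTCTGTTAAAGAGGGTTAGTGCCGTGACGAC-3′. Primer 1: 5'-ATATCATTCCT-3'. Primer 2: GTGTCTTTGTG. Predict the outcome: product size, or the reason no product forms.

No product — primer 2 has no binding site in the template.

Primer 2 (GTGTCTTTGTG) does not match the top strand, and its reverse complement CACAAAGACAC does not match either.
With no annealing site for primer 2, no amplification occurs.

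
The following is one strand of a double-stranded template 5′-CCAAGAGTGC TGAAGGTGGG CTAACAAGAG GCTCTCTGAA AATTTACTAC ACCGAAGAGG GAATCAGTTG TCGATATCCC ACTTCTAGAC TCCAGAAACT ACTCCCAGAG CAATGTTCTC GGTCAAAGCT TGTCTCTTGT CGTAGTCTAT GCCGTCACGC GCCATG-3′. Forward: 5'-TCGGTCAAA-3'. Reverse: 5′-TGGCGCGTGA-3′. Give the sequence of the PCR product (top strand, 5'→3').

The forward primer matches the template at positions 119–127.
Reverse complement of the reverse primer: TCACGCGCCA. This occurs on the top strand at positions 155–164.
The product is the template from position 119 through 164 (46 bp).

5'-TCGGTCAAAGCTTGTCTCTTGTCGTAGTCTATGCCGTCACGCGCCA-3'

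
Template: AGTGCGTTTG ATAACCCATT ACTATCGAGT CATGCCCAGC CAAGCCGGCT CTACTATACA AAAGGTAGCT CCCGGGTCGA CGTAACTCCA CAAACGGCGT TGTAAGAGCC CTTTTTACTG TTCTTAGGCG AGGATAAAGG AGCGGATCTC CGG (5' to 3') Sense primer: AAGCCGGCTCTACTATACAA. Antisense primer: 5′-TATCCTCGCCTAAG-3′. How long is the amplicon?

95 bp

The forward primer matches the template at positions 42–61.
The reverse primer's reverse complement is CTTAGGCGAGGATA, which matches the template at positions 123–136.
Amplicon spans positions 42–136: 95 bp.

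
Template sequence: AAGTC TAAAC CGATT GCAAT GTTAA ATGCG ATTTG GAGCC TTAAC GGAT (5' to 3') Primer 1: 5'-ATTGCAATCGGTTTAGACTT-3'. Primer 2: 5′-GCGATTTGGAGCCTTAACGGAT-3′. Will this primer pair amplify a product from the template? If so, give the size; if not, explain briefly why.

No product — the primers' 3' ends point away from each other.

Primer 1 (ATTGCAATCGGTTTAGACTT) has reverse complement AAGTCTAAACCGATTGCAAT, which matches the top strand at positions 1–20; primer 1 anneals to the top strand there with its 3' end pointing upstream toward position 1.
Primer 2 (GCGATTTGGAGCCTTAACGGAT) matches the top strand directly at positions 28–49; it anneals to the bottom strand with its 3' end pointing downstream toward position 49.
The 3' ends diverge (primer 1 extends toward position 1, primer 2 toward position 49), so the primers never converge on a shared product.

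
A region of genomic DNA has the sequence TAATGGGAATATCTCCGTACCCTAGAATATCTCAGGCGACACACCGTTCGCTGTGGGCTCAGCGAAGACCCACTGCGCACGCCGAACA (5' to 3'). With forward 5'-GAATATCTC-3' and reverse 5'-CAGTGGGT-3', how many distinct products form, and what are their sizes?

Two products: 69 bp, 51 bp

The forward primer GAATATCTC matches the top strand at positions 7–15, 25–33.
The reverse primer's reverse complement is ACCCACTG, matching at positions 68–75.
Each forward site pairs with the reverse site to give a product ending at position 75: sizes 69, 51 bp.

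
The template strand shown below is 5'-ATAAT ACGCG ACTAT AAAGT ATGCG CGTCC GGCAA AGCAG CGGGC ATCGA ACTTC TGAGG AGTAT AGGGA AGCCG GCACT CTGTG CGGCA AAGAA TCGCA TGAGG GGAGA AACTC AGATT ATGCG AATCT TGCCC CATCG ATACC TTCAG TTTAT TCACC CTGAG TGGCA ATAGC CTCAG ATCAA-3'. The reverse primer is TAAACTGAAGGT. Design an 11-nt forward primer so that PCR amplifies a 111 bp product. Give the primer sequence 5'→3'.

The reverse primer's reverse complement ACCTTCAGTTTA matches the template at positions 143–154, so the product ends at position 154.
A 111 bp product then starts at position 154 − 111 + 1 = 44.
The forward primer is identical to the top strand there: GCATCGAACTT.

5'-GCATCGAACTT-3'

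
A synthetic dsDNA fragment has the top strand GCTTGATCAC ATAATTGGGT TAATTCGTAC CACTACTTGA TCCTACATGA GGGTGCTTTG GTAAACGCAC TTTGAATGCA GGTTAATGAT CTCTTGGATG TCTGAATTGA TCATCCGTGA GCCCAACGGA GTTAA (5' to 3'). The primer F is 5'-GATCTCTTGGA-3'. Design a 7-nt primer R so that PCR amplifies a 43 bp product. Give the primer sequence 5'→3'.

The forward primer binds at positions 88–98, so a 43 bp product ends at position 88 + 43 − 1 = 130.
The reverse primer anneals to the top strand over positions 124–130, i.e. to CAACGGA.
Its sequence written 5'→3' is the reverse complement: TCCGTTG.

5'-TCCGTTG-3'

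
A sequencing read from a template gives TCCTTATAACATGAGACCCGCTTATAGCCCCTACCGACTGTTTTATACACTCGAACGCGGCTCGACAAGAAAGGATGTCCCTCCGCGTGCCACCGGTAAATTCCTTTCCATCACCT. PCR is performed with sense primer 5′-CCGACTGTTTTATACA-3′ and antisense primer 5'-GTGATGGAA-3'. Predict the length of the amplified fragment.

The forward primer matches the template at positions 34–49.
The reverse primer's reverse complement is TTCCATCAC, which matches the template at positions 106–114.
Product length = (reverse-primer end) − (forward-primer start) + 1 = 114 − 34 + 1 = 81 bp.

81 bp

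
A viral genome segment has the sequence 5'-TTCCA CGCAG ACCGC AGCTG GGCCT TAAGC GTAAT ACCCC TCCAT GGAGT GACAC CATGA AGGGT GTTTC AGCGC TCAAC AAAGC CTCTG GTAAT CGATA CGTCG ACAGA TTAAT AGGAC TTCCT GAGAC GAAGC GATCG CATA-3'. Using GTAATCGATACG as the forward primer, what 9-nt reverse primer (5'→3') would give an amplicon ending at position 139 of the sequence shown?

5'-GATCGCTTC-3'

The forward primer binds at positions 91–102; the product's 3' end on the top strand is position 139.
The reverse primer anneals to the top strand over positions 131–139, i.e. to GAAGCGATC.
Its sequence written 5'→3' is the reverse complement: GATCGCTTC.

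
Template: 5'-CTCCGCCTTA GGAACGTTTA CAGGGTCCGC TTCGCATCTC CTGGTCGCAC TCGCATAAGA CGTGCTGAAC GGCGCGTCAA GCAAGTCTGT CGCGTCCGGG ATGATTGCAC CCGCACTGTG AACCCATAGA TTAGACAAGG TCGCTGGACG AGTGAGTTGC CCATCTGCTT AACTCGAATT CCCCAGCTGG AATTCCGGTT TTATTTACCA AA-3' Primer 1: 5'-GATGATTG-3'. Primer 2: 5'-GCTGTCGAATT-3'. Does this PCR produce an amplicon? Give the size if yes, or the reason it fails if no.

Primer 2 (GCTGTCGAATT) does not match the top strand, and its reverse complement AATTCGACAGC does not match either.
With no annealing site for primer 2, no amplification occurs.

No product — primer 2 has no binding site in the template.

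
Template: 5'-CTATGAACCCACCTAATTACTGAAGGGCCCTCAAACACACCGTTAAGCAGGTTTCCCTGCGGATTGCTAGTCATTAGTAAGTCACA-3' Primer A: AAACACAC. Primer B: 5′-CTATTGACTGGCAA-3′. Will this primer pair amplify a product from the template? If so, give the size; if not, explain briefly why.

No product — primer B has no binding site in the template.

Primer B (CTATTGACTGGCAA) does not match the top strand, and its reverse complement TTGCCAGTCAATAG does not match either.
With no annealing site for primer B, no amplification occurs.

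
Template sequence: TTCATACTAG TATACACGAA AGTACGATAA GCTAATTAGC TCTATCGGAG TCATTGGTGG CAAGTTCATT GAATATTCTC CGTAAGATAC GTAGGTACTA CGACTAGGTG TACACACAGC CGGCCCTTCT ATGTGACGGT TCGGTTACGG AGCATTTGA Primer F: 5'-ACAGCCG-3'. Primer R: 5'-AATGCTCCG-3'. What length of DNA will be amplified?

41 bp

Forward primer ACAGCCG is found on the top strand at positions 116–122.
The reverse primer's reverse complement is CGGAGCATT, which matches the template at positions 148–156.
Product length = (reverse-primer end) − (forward-primer start) + 1 = 156 − 116 + 1 = 41 bp.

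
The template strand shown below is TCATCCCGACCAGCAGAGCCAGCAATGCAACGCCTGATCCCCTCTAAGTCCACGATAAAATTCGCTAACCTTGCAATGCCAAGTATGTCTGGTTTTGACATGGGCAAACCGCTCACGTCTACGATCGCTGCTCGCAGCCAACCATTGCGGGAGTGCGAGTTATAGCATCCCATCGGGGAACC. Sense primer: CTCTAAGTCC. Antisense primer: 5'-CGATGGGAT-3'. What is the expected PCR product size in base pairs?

Forward primer CTCTAAGTCC is found on the top strand at positions 42–51.
The reverse primer's reverse complement is ATCCCATCG, which matches the template at positions 167–175.
The product runs from position 42 to position 175, so its length is 175 − 42 + 1 = 134 bp.

134 bp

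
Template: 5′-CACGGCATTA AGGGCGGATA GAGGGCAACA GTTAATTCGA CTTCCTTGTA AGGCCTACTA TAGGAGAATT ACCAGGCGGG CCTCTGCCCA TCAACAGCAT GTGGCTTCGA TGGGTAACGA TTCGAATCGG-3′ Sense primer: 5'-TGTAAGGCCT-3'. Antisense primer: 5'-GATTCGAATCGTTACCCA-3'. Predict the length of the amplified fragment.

82 bp

Forward primer TGTAAGGCCT is found on the top strand at positions 47–56.
The reverse primer's reverse complement is TGGGTAACGATTCGAATC, which matches the template at positions 111–128.
Amplicon spans positions 47–128: 82 bp.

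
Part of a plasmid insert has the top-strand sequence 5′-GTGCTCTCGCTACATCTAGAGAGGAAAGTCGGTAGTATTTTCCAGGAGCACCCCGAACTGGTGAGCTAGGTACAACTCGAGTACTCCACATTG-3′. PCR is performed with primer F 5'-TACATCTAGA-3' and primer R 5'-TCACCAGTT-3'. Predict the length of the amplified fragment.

54 bp

Scanning the template, TACATCTAGA occurs at positions 11–20; this primer anneals to the bottom strand there with its 3' end pointing downstream.
Reverse complement of the reverse primer: AACTGGTGA. This occurs on the top strand at positions 56–64.
Amplicon spans positions 11–64: 54 bp.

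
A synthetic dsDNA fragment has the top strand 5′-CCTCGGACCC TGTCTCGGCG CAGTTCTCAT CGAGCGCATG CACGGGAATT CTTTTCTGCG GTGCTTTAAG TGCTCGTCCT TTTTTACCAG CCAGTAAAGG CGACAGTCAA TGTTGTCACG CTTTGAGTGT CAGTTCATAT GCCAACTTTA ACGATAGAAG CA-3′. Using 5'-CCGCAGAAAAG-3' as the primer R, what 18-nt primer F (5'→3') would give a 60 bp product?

The reverse primer's reverse complement CTTTTCTGCGG matches the template at positions 51–61, so the product ends at position 61.
A 60 bp product then starts at position 61 − 60 + 1 = 2.
The forward primer is identical to the top strand there: CTCGGACCCTGTCTCGGC.

5'-CTCGGACCCTGTCTCGGC-3'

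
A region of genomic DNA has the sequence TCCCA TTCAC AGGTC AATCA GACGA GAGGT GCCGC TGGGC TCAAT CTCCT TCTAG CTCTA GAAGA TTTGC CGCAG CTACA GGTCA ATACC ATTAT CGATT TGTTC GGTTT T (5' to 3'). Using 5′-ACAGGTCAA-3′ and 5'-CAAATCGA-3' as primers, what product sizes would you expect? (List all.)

The forward primer ACAGGTCAA matches the top strand at positions 9–17, 78–86.
The reverse primer's reverse complement is TCGATTTG, matching at positions 95–102.
Each forward site pairs with the reverse site to give a product ending at position 102: sizes 94, 25 bp.

94 bp, 25 bp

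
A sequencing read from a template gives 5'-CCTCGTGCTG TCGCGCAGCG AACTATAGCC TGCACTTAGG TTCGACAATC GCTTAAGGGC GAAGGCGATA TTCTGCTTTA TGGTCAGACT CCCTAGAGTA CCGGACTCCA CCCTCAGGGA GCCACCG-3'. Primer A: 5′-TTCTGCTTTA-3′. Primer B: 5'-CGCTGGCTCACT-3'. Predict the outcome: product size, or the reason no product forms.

Primer B (CGCTGGCTCACT) does not match the top strand, and its reverse complement AGTGAGCCAGCG does not match either.
With no annealing site for primer B, no amplification occurs.

No product — primer B has no binding site in the template.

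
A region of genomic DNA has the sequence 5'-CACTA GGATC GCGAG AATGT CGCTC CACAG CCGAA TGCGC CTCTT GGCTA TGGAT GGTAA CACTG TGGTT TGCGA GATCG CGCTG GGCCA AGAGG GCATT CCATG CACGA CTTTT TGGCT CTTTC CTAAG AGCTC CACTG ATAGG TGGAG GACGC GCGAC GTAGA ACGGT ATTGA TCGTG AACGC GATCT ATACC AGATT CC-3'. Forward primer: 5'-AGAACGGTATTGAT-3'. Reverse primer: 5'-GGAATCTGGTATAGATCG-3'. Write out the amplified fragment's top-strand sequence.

Scanning the template, AGAACGGTATTGAT occurs at positions 163–176; this primer anneals to the bottom strand there with its 3' end pointing downstream.
Taking the reverse complement of GGAATCTGGTATAGATCG gives CGATCTATACCAGATTCC, found at positions 185–202 on the template; the primer anneals here to the top strand with its 3' end pointing upstream.
The product is the template from position 163 through 202 (40 bp).

5'-AGAACGGTATTGATCGTGAACGCGATCTATACCAGATTCC-3'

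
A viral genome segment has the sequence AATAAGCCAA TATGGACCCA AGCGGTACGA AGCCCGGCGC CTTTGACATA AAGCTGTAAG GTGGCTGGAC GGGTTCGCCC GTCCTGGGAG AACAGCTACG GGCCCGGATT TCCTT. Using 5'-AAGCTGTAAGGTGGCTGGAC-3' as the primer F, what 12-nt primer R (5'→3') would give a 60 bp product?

5'-AATCCGGGCCCG-3'

The forward primer binds at positions 51–70, so a 60 bp product ends at position 51 + 60 − 1 = 110.
The reverse primer anneals to the top strand over positions 99–110, i.e. to CGGGCCCGGATT.
Its sequence written 5'→3' is the reverse complement: AATCCGGGCCCG.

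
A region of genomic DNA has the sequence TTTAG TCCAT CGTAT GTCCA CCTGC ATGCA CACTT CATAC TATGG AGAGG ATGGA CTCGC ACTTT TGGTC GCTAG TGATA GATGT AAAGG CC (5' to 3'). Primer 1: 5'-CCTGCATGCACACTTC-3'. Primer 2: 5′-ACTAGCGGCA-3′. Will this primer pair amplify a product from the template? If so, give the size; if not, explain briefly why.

No product — primer 2 has no binding site in the template.

Primer 2 (ACTAGCGGCA) does not match the top strand, and its reverse complement TGCCGCTAGT does not match either.
With no annealing site for primer 2, no amplification occurs.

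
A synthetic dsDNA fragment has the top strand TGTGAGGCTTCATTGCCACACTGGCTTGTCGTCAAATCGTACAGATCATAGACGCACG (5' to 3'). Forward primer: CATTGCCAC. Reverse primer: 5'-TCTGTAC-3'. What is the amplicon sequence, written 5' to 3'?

The forward primer matches the template at positions 11–19.
Taking the reverse complement of TCTGTAC gives GTACAGA, found at positions 39–45 on the template; the primer anneals here to the top strand with its 3' end pointing upstream.
The product is the template from position 11 through 45 (35 bp).

5'-CATTGCCACACTGGCTTGTCGTCAAATCGTACAGA-3'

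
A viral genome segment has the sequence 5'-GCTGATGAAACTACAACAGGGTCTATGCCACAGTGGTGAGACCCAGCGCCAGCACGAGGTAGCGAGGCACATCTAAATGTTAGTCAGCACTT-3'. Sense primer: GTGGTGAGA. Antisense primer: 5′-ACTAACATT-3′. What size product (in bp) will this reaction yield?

52 bp

Forward primer GTGGTGAGA is found on the top strand at positions 33–41.
Taking the reverse complement of ACTAACATT gives AATGTTAGT, found at positions 76–84 on the template; the primer anneals here to the top strand with its 3' end pointing upstream.
The product runs from position 33 to position 84, so its length is 84 − 33 + 1 = 52 bp.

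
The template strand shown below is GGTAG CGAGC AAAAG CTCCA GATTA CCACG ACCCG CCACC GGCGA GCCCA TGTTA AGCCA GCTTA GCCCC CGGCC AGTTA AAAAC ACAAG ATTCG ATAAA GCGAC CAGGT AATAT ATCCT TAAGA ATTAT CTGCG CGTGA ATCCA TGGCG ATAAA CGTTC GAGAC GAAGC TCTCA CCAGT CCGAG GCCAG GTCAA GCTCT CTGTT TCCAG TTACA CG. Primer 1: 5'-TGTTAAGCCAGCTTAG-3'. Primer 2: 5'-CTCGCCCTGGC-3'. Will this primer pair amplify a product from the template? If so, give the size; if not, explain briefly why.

No product — primer 2 has no binding site in the template.

Primer 2 (CTCGCCCTGGC) does not match the top strand, and its reverse complement GCCAGGGCGAG does not match either.
With no annealing site for primer 2, no amplification occurs.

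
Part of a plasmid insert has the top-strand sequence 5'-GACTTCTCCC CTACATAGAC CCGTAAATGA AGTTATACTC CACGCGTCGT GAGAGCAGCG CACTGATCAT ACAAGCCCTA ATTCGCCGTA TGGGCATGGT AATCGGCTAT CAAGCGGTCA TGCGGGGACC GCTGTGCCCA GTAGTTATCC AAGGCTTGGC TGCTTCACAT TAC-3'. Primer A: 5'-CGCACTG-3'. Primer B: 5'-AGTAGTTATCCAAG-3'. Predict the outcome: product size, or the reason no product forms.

No product — both primers anneal to the same strand and extend in the same direction.

Primer A (CGCACTG) matches the top strand at positions 59–65 (3' end points downstream).
Primer B (AGTAGTTATCCAAG) also matches the top strand directly, at positions 140–153 — its reverse complement CTTGGATAACTACT is not present.
Both primers anneal to the bottom strand with 3' ends pointing the same way, so neither can prime synthesis back toward the other.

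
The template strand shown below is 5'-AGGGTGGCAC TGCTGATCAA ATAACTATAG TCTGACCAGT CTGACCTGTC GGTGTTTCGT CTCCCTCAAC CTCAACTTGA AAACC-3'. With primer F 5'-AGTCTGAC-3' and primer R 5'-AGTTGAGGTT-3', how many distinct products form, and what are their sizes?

The forward primer AGTCTGAC matches the top strand at positions 29–36, 38–45.
The reverse primer's reverse complement is AACCTCAACT, matching at positions 68–77.
Each forward site pairs with the reverse site to give a product ending at position 77: sizes 49, 40 bp.

Two products: 49 bp, 40 bp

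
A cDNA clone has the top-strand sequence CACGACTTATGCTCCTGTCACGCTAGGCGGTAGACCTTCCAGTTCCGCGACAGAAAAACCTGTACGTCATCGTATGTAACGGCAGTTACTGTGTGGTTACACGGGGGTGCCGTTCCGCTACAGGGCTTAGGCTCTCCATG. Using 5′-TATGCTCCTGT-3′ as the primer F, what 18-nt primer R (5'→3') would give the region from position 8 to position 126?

5'-GCCCTGTAGCGGAACGGC-3'

The product's 3' end on the top strand is position 126.
The reverse primer anneals to the top strand over positions 109–126, i.e. to GCCGTTCCGCTACAGGGC.
Its sequence written 5'→3' is the reverse complement: GCCCTGTAGCGGAACGGC.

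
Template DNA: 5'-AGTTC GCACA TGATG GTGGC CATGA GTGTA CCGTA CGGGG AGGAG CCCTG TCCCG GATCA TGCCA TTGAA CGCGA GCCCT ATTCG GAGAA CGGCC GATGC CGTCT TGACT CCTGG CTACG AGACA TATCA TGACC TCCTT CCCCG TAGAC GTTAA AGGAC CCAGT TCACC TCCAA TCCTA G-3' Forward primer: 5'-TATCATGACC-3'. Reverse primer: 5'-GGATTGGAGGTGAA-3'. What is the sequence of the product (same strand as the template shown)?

5'-TATCATGACCTCCTTCCCCGTAGACGTTAAAGGACCCAGTTCACCTCCAATCC-3'

The forward primer matches the template at positions 126–135.
Reverse complement of the reverse primer: TTCACCTCCAATCC. This occurs on the top strand at positions 165–178.
The product is the template from position 126 through 178 (53 bp).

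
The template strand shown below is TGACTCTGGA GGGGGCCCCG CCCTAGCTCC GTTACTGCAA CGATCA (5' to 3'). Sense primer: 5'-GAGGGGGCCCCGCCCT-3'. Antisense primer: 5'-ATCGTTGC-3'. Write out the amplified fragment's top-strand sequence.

5'-GAGGGGGCCCCGCCCTAGCTCCGTTACTGCAACGAT-3'

The forward primer matches the template at positions 9–24.
Taking the reverse complement of ATCGTTGC gives GCAACGAT, found at positions 37–44 on the template; the primer anneals here to the top strand with its 3' end pointing upstream.
The product is the template from position 9 through 44 (36 bp).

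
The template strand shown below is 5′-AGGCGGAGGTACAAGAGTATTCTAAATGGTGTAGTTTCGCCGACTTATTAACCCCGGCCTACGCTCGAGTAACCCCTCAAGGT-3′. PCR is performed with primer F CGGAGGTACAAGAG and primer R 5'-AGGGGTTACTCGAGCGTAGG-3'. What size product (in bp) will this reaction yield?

Forward primer CGGAGGTACAAGAG is found on the top strand at positions 4–17.
Reverse complement of the reverse primer: CCTACGCTCGAGTAACCCCT. This occurs on the top strand at positions 58–77.
The product runs from position 4 to position 77, so its length is 77 − 4 + 1 = 74 bp.

74 bp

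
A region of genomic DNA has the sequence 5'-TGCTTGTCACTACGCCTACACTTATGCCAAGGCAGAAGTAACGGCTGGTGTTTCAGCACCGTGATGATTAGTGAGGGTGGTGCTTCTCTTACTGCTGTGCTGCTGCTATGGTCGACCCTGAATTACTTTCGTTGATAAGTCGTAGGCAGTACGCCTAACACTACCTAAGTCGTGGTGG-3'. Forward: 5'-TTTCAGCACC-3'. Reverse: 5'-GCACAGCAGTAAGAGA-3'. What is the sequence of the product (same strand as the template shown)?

Scanning the template, TTTCAGCACC occurs at positions 51–60; this primer anneals to the bottom strand there with its 3' end pointing downstream.
Taking the reverse complement of GCACAGCAGTAAGAGA gives TCTCTTACTGCTGTGC, found at positions 85–100 on the template; the primer anneals here to the top strand with its 3' end pointing upstream.
The product is the template from position 51 through 100 (50 bp).

5'-TTTCAGCACCGTGATGATTAGTGAGGGTGGTGCTTCTCTTACTGCTGTGC-3'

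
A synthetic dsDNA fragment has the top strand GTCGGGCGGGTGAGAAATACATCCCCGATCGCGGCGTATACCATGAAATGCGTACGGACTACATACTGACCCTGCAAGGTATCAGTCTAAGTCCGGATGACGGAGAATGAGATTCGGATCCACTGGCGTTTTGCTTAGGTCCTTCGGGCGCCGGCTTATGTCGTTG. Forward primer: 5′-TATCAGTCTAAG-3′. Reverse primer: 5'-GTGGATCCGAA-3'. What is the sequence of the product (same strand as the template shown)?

Scanning the template, TATCAGTCTAAG occurs at positions 80–91; this primer anneals to the bottom strand there with its 3' end pointing downstream.
Reverse complement of the reverse primer: TTCGGATCCAC. This occurs on the top strand at positions 113–123.
The product is the template from position 80 through 123 (44 bp).

5'-TATCAGTCTAAGTCCGGATGACGGAGAATGAGATTCGGATCCAC-3'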